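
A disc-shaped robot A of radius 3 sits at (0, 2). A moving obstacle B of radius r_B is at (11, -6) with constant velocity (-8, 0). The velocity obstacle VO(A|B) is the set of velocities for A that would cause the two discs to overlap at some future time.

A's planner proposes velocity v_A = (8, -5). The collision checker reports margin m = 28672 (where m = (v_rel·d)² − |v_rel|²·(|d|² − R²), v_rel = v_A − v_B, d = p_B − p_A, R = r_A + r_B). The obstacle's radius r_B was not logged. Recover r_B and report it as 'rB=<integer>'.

m = 28672
d = (11, -8);  v_rel = (16, -5),  |v_rel|² = 281
v_rel×d = (16)·(-8) − (-5)·(11) = -73
since m = R²·281 − (-73)²:  R² = (5329 + 28672) / 281 = 121
R = √121 = 11  ⇒  r_B = 11 − 3 = 8

rB=8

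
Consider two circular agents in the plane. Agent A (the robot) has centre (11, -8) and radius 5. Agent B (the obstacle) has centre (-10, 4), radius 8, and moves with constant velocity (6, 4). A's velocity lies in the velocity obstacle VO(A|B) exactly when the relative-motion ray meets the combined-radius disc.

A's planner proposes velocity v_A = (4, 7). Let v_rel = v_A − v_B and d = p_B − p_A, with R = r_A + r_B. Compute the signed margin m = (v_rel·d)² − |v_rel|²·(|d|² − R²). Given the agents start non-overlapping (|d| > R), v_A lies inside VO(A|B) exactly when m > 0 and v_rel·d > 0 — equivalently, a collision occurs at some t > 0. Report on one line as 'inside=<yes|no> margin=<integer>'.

d = (-21, 12),  |d|² = 585;  R = 5+8 = 13,  c = 585−13² = 416
v_rel = (-2, 3),  |v_rel|² = 13;  v_rel·d = (-2)·(-21) + (3)·(12) = 78
13·t² − 156·t + 416 = 0  ⇒  m = 78² − 13·416 = 676
m = 676 > 0,  v_rel·d = 78 > 0  ⇒  inside

inside=yes margin=676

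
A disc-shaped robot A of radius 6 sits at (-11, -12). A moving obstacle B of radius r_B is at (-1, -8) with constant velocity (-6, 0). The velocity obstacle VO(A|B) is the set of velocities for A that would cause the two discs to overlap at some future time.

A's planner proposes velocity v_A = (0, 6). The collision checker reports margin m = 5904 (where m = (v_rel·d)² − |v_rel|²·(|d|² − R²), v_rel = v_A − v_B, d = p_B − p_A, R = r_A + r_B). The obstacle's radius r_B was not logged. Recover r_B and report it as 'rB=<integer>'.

m = 5904
d = (10, 4);  v_rel = (6, 6),  |v_rel|² = 72
v_rel×d = (6)·(4) − (6)·(10) = -36
since m = R²·72 − (-36)²:  R² = (1296 + 5904) / 72 = 100
R = √100 = 10  ⇒  r_B = 10 − 6 = 4

rB=4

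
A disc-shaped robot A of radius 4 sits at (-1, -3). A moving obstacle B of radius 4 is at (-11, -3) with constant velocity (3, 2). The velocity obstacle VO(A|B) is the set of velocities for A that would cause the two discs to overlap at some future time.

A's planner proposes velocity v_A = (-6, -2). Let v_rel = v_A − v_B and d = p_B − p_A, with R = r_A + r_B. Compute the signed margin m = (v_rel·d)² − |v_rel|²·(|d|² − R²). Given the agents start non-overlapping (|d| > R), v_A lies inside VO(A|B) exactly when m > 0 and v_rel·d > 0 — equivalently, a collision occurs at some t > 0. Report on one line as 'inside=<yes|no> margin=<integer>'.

d = (-10, 0),  |d|² = 100;  R = 4+4 = 8,  c = 100−8² = 36
v_rel = (-9, -4),  |v_rel|² = 97;  v_rel·d = (-9)·(-10) + (-4)·(0) = 90
97·t² − 180·t + 36 = 0  ⇒  m = 90² − 97·36 = 4608
m = 4608 > 0,  v_rel·d = 90 > 0  ⇒  inside

inside=yes margin=4608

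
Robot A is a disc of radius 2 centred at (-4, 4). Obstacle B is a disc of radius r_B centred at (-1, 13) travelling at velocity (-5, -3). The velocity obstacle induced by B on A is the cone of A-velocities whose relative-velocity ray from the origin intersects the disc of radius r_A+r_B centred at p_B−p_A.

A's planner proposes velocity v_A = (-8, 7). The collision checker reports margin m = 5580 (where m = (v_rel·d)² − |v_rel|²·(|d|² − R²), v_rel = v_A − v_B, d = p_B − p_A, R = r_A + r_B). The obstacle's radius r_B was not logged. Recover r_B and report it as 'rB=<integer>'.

m = 5580
d = (3, 9);  v_rel = (-3, 10),  |v_rel|² = 109
v_rel×d = (-3)·(9) − (10)·(3) = -57
since m = R²·109 − (-57)²:  R² = (3249 + 5580) / 109 = 81
R = √81 = 9  ⇒  r_B = 9 − 2 = 7

rB=7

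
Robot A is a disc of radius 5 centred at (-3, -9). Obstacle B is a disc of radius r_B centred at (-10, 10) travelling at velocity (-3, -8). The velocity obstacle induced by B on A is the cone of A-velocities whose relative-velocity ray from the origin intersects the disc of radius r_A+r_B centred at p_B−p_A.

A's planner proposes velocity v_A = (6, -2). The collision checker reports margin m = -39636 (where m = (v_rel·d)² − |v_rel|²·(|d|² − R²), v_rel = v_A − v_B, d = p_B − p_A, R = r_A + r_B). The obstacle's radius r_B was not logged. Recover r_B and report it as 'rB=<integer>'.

m = -39636
d = (-7, 19);  v_rel = (9, 6),  |v_rel|² = 117
v_rel×d = (9)·(19) − (6)·(-7) = 213
since m = R²·117 − 213²:  R² = (45369 + -39636) / 117 = 49
R = √49 = 7  ⇒  r_B = 7 − 5 = 2

rB=2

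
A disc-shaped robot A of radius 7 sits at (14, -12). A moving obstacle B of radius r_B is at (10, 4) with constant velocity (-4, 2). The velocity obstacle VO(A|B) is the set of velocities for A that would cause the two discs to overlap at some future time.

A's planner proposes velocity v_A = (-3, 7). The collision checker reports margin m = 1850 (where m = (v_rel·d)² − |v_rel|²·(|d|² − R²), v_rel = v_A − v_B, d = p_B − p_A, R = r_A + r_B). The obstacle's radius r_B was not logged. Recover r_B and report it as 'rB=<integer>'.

m = 1850
d = (-4, 16);  v_rel = (1, 5),  |v_rel|² = 26
v_rel×d = (1)·(16) − (5)·(-4) = 36
since m = R²·26 − 36²:  R² = (1296 + 1850) / 26 = 121
R = √121 = 11  ⇒  r_B = 11 − 7 = 4

rB=4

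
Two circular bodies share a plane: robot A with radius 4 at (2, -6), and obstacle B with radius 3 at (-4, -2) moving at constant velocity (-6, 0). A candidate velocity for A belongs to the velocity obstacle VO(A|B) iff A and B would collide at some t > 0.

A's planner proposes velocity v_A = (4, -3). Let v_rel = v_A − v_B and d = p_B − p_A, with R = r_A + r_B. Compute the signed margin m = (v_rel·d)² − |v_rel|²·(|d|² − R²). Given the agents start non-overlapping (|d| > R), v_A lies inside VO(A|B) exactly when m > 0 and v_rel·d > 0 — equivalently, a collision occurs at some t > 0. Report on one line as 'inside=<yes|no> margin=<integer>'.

d = (-6, 4),  |d|² = 52;  R = 4+3 = 7,  c = 52−7² = 3
v_rel = (10, -3),  |v_rel|² = 109;  v_rel·d = (10)·(-6) + (-3)·(4) = -72
109·t² + 144·t + 3 = 0  ⇒  m = (-72)² − 109·3 = 4857
m = 4857 > 0,  v_rel·d = -72 < 0  ⇒  outside

inside=no margin=4857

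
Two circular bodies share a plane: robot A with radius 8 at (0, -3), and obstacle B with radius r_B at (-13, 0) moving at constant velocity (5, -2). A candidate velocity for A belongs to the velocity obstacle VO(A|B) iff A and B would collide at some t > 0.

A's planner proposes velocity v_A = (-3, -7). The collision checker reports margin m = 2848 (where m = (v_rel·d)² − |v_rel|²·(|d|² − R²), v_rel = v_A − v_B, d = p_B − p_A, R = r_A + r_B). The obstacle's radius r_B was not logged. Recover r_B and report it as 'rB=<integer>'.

m = 2848
d = (-13, 3);  v_rel = (-8, -5),  |v_rel|² = 89
v_rel×d = (-8)·(3) − (-5)·(-13) = -89
since m = R²·89 − (-89)²:  R² = (7921 + 2848) / 89 = 121
R = √121 = 11  ⇒  r_B = 11 − 8 = 3

rB=3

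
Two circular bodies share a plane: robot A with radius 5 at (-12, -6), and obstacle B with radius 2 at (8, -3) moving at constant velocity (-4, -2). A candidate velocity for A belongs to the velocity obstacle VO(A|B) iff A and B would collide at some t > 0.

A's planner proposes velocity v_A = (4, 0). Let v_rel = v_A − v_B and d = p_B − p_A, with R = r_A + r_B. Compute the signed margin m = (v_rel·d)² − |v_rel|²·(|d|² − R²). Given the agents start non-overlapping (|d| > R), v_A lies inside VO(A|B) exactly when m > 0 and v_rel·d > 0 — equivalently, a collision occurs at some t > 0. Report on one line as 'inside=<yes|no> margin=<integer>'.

d = (20, 3),  |d|² = 409;  R = 5+2 = 7,  c = 409−7² = 360
v_rel = (8, 2),  |v_rel|² = 68;  v_rel·d = (8)·(20) + (2)·(3) = 166
68·t² − 332·t + 360 = 0  ⇒  m = 166² − 68·360 = 3076
m = 3076 > 0,  v_rel·d = 166 > 0  ⇒  inside

inside=yes margin=3076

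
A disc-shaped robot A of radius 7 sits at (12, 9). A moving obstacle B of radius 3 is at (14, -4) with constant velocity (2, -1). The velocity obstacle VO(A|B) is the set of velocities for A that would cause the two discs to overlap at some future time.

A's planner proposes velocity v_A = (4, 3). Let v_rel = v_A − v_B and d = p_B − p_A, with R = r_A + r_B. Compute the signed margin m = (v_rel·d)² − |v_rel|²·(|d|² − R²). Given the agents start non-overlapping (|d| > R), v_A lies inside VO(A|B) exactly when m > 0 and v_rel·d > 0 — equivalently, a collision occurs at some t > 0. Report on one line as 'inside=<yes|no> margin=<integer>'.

d = (2, -13),  |d|² = 173;  R = 7+3 = 10,  c = 173−10² = 73
v_rel = (2, 4),  |v_rel|² = 20;  v_rel·d = (2)·(2) + (4)·(-13) = -48
20·t² + 96·t + 73 = 0  ⇒  m = (-48)² − 20·73 = 844
m = 844 > 0,  v_rel·d = -48 < 0  ⇒  outside

inside=no margin=844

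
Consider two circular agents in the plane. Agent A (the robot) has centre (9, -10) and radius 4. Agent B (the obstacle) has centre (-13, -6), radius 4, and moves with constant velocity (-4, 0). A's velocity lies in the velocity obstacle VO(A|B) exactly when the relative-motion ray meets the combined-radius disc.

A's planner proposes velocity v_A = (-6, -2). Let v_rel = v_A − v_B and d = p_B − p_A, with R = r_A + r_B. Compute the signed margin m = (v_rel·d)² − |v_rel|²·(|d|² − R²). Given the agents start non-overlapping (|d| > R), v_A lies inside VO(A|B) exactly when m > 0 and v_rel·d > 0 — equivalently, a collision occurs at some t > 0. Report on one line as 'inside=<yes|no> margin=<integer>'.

d = (-22, 4),  |d|² = 500;  R = 4+4 = 8,  c = 500−8² = 436
v_rel = (-2, -2),  |v_rel|² = 8;  v_rel·d = (-2)·(-22) + (-2)·(4) = 36
8·t² − 72·t + 436 = 0  ⇒  m = 36² − 8·436 = -2192
m = -2192 < 0,  v_rel·d = 36 > 0  ⇒  outside

inside=no margin=-2192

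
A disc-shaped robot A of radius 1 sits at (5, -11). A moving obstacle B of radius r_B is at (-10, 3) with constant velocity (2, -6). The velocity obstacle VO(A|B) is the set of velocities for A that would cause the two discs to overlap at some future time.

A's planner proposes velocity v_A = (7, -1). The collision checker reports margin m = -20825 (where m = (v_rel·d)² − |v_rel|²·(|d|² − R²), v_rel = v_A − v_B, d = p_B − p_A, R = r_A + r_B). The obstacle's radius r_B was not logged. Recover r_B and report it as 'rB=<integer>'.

m = -20825
d = (-15, 14);  v_rel = (5, 5),  |v_rel|² = 50
v_rel×d = (5)·(14) − (5)·(-15) = 145
since m = R²·50 − 145²:  R² = (21025 + -20825) / 50 = 4
R = √4 = 2  ⇒  r_B = 2 − 1 = 1

rB=1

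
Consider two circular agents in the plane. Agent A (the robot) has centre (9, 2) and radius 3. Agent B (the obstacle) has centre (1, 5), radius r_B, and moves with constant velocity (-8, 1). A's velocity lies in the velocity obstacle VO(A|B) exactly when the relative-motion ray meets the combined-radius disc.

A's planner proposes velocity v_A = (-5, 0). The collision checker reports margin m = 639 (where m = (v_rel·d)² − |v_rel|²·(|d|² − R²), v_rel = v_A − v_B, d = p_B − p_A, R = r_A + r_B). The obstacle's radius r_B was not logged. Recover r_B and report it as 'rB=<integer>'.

m = 639
d = (-8, 3);  v_rel = (3, -1),  |v_rel|² = 10
v_rel×d = (3)·(3) − (-1)·(-8) = 1
since m = R²·10 − 1²:  R² = (1 + 639) / 10 = 64
R = √64 = 8  ⇒  r_B = 8 − 3 = 5

rB=5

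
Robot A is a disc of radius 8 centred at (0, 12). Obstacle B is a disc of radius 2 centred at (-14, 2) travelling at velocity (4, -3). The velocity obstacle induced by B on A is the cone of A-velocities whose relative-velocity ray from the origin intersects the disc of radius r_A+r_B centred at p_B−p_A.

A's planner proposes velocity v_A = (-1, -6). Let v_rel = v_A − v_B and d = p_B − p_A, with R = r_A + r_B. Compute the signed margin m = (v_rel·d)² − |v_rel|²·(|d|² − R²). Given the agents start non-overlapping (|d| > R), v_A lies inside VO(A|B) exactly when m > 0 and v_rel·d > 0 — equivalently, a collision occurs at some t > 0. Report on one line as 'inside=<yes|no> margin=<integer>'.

d = (-14, -10),  |d|² = 296;  R = 8+2 = 10,  c = 296−10² = 196
v_rel = (-5, -3),  |v_rel|² = 34;  v_rel·d = (-5)·(-14) + (-3)·(-10) = 100
34·t² − 200·t + 196 = 0  ⇒  m = 100² − 34·196 = 3336
m = 3336 > 0,  v_rel·d = 100 > 0  ⇒  inside

inside=yes margin=3336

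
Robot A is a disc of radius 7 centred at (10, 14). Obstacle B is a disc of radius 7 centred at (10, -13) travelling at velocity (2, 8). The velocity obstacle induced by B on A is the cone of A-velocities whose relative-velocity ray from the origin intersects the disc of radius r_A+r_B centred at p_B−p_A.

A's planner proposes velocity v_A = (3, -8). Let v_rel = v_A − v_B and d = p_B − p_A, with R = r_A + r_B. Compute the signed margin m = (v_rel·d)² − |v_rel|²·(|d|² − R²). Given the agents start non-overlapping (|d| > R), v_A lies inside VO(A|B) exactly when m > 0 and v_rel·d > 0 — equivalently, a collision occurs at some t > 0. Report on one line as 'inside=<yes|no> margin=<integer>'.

d = (0, -27),  |d|² = 729;  R = 7+7 = 14,  c = 729−14² = 533
v_rel = (1, -16),  |v_rel|² = 257;  v_rel·d = (1)·(0) + (-16)·(-27) = 432
257·t² − 864·t + 533 = 0  ⇒  m = 432² − 257·533 = 49643
m = 49643 > 0,  v_rel·d = 432 > 0  ⇒  inside

inside=yes margin=49643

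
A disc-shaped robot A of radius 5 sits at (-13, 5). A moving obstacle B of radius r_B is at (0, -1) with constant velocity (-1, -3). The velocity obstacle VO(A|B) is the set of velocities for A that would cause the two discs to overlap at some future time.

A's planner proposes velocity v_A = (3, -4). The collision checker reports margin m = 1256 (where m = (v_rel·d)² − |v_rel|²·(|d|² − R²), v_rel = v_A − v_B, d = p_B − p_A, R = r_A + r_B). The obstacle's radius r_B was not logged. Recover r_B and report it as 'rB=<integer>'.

m = 1256
d = (13, -6);  v_rel = (4, -1),  |v_rel|² = 17
v_rel×d = (4)·(-6) − (-1)·(13) = -11
since m = R²·17 − (-11)²:  R² = (121 + 1256) / 17 = 81
R = √81 = 9  ⇒  r_B = 9 − 5 = 4

rB=4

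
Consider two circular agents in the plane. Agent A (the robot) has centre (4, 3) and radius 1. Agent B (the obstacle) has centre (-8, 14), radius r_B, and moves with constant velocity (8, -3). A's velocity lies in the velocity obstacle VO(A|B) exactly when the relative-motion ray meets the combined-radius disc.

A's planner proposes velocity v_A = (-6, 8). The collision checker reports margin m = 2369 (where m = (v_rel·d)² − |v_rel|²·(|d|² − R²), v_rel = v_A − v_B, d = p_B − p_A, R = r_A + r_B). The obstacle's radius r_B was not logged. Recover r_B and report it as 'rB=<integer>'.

m = 2369
d = (-12, 11);  v_rel = (-14, 11),  |v_rel|² = 317
v_rel×d = (-14)·(11) − (11)·(-12) = -22
since m = R²·317 − (-22)²:  R² = (484 + 2369) / 317 = 9
R = √9 = 3  ⇒  r_B = 3 − 1 = 2

rB=2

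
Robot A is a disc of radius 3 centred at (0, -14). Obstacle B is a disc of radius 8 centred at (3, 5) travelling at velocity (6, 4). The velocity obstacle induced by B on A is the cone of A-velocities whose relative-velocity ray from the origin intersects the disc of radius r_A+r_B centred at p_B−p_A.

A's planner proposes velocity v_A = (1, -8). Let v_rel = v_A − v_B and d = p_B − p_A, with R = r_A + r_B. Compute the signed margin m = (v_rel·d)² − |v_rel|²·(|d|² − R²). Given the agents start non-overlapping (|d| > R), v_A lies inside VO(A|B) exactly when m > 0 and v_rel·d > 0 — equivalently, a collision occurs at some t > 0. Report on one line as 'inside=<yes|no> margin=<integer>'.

d = (3, 19),  |d|² = 370;  R = 3+8 = 11,  c = 370−11² = 249
v_rel = (-5, -12),  |v_rel|² = 169;  v_rel·d = (-5)·(3) + (-12)·(19) = -243
169·t² + 486·t + 249 = 0  ⇒  m = (-243)² − 169·249 = 16968
m = 16968 > 0,  v_rel·d = -243 < 0  ⇒  outside

inside=no margin=16968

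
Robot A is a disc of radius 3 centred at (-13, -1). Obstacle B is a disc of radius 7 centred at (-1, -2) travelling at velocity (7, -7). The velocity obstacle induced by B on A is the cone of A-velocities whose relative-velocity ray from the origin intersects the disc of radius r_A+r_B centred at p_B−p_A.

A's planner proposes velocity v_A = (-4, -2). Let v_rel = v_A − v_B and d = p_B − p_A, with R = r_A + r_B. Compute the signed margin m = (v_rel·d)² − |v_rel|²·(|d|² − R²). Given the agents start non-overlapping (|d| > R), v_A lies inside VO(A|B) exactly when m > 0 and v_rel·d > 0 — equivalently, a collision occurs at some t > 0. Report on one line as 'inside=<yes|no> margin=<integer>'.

d = (12, -1),  |d|² = 145;  R = 3+7 = 10,  c = 145−10² = 45
v_rel = (-11, 5),  |v_rel|² = 146;  v_rel·d = (-11)·(12) + (5)·(-1) = -137
146·t² + 274·t + 45 = 0  ⇒  m = (-137)² − 146·45 = 12199
m = 12199 > 0,  v_rel·d = -137 < 0  ⇒  outside

inside=no margin=12199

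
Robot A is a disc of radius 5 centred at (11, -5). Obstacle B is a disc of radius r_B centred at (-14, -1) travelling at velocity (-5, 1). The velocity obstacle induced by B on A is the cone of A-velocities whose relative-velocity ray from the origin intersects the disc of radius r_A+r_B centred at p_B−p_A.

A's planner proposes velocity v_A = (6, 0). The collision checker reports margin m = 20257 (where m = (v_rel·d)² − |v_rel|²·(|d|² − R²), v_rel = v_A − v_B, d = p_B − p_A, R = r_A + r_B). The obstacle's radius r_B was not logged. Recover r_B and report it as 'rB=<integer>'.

m = 20257
d = (-25, 4);  v_rel = (11, -1),  |v_rel|² = 122
v_rel×d = (11)·(4) − (-1)·(-25) = 19
since m = R²·122 − 19²:  R² = (361 + 20257) / 122 = 169
R = √169 = 13  ⇒  r_B = 13 − 5 = 8

rB=8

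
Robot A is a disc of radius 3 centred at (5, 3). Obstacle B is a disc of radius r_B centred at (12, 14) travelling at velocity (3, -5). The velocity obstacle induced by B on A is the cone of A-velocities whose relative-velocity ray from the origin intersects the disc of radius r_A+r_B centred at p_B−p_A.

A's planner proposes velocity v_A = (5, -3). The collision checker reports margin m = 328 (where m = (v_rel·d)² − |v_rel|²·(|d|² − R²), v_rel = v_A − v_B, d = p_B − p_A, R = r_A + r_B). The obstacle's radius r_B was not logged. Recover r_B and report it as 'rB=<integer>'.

m = 328
d = (7, 11);  v_rel = (2, 2),  |v_rel|² = 8
v_rel×d = (2)·(11) − (2)·(7) = 8
since m = R²·8 − 8²:  R² = (64 + 328) / 8 = 49
R = √49 = 7  ⇒  r_B = 7 − 3 = 4

rB=4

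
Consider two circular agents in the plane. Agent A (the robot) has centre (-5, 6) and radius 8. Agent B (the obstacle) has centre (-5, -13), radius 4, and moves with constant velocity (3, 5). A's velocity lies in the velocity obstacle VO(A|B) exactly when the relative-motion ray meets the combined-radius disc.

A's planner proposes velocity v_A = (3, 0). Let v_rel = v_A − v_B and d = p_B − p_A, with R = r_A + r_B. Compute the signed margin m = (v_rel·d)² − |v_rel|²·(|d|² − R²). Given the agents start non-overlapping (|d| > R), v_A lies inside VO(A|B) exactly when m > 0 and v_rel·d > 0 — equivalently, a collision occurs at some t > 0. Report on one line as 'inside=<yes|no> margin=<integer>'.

d = (0, -19),  |d|² = 361;  R = 8+4 = 12,  c = 361−12² = 217
v_rel = (0, -5),  |v_rel|² = 25;  v_rel·d = (0)·(0) + (-5)·(-19) = 95
25·t² − 190·t + 217 = 0  ⇒  m = 95² − 25·217 = 3600
m = 3600 > 0,  v_rel·d = 95 > 0  ⇒  inside

inside=yes margin=3600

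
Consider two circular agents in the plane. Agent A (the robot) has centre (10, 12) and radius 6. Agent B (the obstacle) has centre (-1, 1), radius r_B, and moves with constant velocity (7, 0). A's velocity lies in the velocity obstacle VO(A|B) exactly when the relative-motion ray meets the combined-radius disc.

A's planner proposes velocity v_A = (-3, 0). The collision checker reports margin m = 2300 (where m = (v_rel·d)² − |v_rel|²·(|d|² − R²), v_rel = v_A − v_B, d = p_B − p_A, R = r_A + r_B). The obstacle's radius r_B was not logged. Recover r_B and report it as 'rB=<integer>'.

m = 2300
d = (-11, -11);  v_rel = (-10, 0),  |v_rel|² = 100
v_rel×d = (-10)·(-11) − (0)·(-11) = 110
since m = R²·100 − 110²:  R² = (12100 + 2300) / 100 = 144
R = √144 = 12  ⇒  r_B = 12 − 6 = 6

rB=6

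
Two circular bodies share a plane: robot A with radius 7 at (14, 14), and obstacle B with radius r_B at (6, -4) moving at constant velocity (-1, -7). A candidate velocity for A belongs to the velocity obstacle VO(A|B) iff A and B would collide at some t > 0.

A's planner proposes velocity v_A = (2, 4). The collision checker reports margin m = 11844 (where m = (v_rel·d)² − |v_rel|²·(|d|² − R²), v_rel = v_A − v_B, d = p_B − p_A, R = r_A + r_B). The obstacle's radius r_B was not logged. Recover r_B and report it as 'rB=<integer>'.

m = 11844
d = (-8, -18);  v_rel = (3, 11),  |v_rel|² = 130
v_rel×d = (3)·(-18) − (11)·(-8) = 34
since m = R²·130 − 34²:  R² = (1156 + 11844) / 130 = 100
R = √100 = 10  ⇒  r_B = 10 − 7 = 3

rB=3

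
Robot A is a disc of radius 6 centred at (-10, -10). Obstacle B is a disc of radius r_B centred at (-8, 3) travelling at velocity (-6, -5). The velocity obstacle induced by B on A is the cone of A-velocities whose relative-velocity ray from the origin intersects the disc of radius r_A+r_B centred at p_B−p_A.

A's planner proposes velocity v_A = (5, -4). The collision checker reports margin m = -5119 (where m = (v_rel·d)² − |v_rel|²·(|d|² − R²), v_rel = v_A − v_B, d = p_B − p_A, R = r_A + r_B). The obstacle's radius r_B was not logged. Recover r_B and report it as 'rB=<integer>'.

m = -5119
d = (2, 13);  v_rel = (11, 1),  |v_rel|² = 122
v_rel×d = (11)·(13) − (1)·(2) = 141
since m = R²·122 − 141²:  R² = (19881 + -5119) / 122 = 121
R = √121 = 11  ⇒  r_B = 11 − 6 = 5

rB=5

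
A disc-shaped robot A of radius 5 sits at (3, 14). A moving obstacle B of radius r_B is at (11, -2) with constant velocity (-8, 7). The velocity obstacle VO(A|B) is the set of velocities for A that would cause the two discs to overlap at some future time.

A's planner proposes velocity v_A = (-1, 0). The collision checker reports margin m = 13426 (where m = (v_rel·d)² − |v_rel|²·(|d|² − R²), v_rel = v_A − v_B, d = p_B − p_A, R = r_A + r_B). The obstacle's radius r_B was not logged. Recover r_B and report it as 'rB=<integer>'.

m = 13426
d = (8, -16);  v_rel = (7, -7),  |v_rel|² = 98
v_rel×d = (7)·(-16) − (-7)·(8) = -56
since m = R²·98 − (-56)²:  R² = (3136 + 13426) / 98 = 169
R = √169 = 13  ⇒  r_B = 13 − 5 = 8

rB=8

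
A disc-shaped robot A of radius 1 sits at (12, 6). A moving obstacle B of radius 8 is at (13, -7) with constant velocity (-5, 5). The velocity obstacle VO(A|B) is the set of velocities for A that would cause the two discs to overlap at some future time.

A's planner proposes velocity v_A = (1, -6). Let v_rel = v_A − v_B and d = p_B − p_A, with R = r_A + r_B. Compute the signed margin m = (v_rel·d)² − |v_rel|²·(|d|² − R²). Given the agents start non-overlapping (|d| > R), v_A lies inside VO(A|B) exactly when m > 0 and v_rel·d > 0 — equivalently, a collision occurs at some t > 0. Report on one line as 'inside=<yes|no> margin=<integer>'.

d = (1, -13),  |d|² = 170;  R = 1+8 = 9,  c = 170−9² = 89
v_rel = (6, -11),  |v_rel|² = 157;  v_rel·d = (6)·(1) + (-11)·(-13) = 149
157·t² − 298·t + 89 = 0  ⇒  m = 149² − 157·89 = 8228
m = 8228 > 0,  v_rel·d = 149 > 0  ⇒  inside

inside=yes margin=8228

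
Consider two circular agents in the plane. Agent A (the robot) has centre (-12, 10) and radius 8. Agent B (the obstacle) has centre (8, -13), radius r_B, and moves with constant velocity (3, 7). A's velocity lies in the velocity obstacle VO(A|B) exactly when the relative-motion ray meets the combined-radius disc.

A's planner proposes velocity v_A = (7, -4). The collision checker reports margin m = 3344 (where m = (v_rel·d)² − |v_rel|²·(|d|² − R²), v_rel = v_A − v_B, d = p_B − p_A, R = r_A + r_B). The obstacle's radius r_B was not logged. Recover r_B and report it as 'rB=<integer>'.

m = 3344
d = (20, -23);  v_rel = (4, -11),  |v_rel|² = 137
v_rel×d = (4)·(-23) − (-11)·(20) = 128
since m = R²·137 − 128²:  R² = (16384 + 3344) / 137 = 144
R = √144 = 12  ⇒  r_B = 12 − 8 = 4

rB=4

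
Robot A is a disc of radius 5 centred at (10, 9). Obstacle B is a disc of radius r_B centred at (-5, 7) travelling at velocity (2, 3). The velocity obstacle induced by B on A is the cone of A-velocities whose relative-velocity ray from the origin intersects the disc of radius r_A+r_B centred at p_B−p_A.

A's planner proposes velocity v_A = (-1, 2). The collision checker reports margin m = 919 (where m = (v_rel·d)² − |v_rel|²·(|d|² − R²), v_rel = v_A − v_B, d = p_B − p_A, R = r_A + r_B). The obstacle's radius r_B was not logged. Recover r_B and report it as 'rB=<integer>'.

m = 919
d = (-15, -2);  v_rel = (-3, -1),  |v_rel|² = 10
v_rel×d = (-3)·(-2) − (-1)·(-15) = -9
since m = R²·10 − (-9)²:  R² = (81 + 919) / 10 = 100
R = √100 = 10  ⇒  r_B = 10 − 5 = 5

rB=5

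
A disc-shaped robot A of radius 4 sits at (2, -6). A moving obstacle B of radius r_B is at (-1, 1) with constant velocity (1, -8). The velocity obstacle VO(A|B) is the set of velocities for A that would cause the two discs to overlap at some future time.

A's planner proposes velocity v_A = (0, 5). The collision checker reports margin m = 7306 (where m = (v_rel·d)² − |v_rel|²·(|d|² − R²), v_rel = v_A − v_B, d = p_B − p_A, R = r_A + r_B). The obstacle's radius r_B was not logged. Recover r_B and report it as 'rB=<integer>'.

m = 7306
d = (-3, 7);  v_rel = (-1, 13),  |v_rel|² = 170
v_rel×d = (-1)·(7) − (13)·(-3) = 32
since m = R²·170 − 32²:  R² = (1024 + 7306) / 170 = 49
R = √49 = 7  ⇒  r_B = 7 − 4 = 3

rB=3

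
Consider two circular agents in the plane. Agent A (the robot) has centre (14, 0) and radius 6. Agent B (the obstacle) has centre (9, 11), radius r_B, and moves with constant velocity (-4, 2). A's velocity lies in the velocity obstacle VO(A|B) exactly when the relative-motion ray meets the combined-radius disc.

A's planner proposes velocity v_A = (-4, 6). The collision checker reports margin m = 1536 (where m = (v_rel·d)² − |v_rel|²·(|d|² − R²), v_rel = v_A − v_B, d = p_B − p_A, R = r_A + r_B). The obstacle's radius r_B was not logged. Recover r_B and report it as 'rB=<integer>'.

m = 1536
d = (-5, 11);  v_rel = (0, 4),  |v_rel|² = 16
v_rel×d = (0)·(11) − (4)·(-5) = 20
since m = R²·16 − 20²:  R² = (400 + 1536) / 16 = 121
R = √121 = 11  ⇒  r_B = 11 − 6 = 5

rB=5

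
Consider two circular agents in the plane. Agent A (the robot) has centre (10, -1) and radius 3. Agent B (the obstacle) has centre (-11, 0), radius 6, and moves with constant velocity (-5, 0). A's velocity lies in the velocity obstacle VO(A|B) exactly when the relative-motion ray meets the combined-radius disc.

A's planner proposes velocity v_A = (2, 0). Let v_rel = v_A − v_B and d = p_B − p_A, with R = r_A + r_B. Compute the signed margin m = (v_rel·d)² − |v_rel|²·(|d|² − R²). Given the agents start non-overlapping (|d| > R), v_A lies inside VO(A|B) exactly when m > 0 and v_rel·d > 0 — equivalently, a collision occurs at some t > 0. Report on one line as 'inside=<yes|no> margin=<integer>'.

d = (-21, 1),  |d|² = 442;  R = 3+6 = 9,  c = 442−9² = 361
v_rel = (7, 0),  |v_rel|² = 49;  v_rel·d = (7)·(-21) + (0)·(1) = -147
49·t² + 294·t + 361 = 0  ⇒  m = (-147)² − 49·361 = 3920
m = 3920 > 0,  v_rel·d = -147 < 0  ⇒  outside

inside=no margin=3920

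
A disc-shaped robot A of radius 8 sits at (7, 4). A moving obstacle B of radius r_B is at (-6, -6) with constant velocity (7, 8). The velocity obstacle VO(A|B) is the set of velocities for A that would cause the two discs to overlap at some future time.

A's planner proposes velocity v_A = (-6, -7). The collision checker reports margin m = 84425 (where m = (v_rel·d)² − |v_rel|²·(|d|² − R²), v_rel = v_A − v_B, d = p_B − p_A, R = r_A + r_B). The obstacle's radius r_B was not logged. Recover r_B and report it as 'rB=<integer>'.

m = 84425
d = (-13, -10);  v_rel = (-13, -15),  |v_rel|² = 394
v_rel×d = (-13)·(-10) − (-15)·(-13) = -65
since m = R²·394 − (-65)²:  R² = (4225 + 84425) / 394 = 225
R = √225 = 15  ⇒  r_B = 15 − 8 = 7

rB=7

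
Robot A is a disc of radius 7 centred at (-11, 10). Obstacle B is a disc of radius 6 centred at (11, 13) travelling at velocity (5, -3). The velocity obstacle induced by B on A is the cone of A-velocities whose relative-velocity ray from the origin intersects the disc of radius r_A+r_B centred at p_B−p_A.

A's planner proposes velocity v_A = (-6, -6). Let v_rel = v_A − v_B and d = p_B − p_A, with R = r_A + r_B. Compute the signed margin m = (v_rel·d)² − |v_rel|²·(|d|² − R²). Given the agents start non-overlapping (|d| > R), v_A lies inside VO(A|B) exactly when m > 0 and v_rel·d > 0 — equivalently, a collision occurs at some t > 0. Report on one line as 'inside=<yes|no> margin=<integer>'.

d = (22, 3),  |d|² = 493;  R = 7+6 = 13,  c = 493−13² = 324
v_rel = (-11, -3),  |v_rel|² = 130;  v_rel·d = (-11)·(22) + (-3)·(3) = -251
130·t² + 502·t + 324 = 0  ⇒  m = (-251)² − 130·324 = 20881
m = 20881 > 0,  v_rel·d = -251 < 0  ⇒  outside

inside=no margin=20881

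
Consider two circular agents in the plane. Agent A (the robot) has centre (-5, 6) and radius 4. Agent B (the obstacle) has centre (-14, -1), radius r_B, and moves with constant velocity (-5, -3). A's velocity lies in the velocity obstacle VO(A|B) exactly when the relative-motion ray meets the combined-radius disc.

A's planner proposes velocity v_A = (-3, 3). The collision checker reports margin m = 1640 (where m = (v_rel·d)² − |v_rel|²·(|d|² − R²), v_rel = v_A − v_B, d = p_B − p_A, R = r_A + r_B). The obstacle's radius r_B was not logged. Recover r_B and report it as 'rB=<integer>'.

m = 1640
d = (-9, -7);  v_rel = (2, 6),  |v_rel|² = 40
v_rel×d = (2)·(-7) − (6)·(-9) = 40
since m = R²·40 − 40²:  R² = (1600 + 1640) / 40 = 81
R = √81 = 9  ⇒  r_B = 9 − 4 = 5

rB=5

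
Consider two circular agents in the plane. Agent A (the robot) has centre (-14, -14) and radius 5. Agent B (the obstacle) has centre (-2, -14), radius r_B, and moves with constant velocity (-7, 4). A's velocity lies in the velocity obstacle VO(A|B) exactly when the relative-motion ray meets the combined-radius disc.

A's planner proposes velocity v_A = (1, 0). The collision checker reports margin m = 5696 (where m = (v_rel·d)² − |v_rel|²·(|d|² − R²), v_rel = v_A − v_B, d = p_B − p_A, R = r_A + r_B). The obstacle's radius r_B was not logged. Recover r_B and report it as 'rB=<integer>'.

m = 5696
d = (12, 0);  v_rel = (8, -4),  |v_rel|² = 80
v_rel×d = (8)·(0) − (-4)·(12) = 48
since m = R²·80 − 48²:  R² = (2304 + 5696) / 80 = 100
R = √100 = 10  ⇒  r_B = 10 − 5 = 5

rB=5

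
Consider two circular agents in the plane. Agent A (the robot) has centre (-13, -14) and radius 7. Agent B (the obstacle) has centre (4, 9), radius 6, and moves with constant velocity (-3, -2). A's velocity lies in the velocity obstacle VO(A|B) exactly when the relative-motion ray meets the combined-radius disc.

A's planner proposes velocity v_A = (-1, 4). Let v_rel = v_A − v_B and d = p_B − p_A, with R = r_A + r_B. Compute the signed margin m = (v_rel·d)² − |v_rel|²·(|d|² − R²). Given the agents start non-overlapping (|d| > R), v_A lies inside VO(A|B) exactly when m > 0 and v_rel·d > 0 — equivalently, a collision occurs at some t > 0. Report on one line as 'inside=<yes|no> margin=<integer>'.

d = (17, 23),  |d|² = 818;  R = 7+6 = 13,  c = 818−13² = 649
v_rel = (2, 6),  |v_rel|² = 40;  v_rel·d = (2)·(17) + (6)·(23) = 172
40·t² − 344·t + 649 = 0  ⇒  m = 172² − 40·649 = 3624
m = 3624 > 0,  v_rel·d = 172 > 0  ⇒  inside

inside=yes margin=3624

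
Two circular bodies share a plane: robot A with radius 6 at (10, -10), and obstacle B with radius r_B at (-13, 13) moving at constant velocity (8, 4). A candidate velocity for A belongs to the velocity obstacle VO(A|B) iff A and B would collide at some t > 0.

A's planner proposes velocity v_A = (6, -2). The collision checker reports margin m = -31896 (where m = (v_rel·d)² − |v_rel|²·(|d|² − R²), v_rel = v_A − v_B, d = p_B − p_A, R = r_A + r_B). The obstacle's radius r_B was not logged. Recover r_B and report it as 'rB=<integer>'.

m = -31896
d = (-23, 23);  v_rel = (-2, -6),  |v_rel|² = 40
v_rel×d = (-2)·(23) − (-6)·(-23) = -184
since m = R²·40 − (-184)²:  R² = (33856 + -31896) / 40 = 49
R = √49 = 7  ⇒  r_B = 7 − 6 = 1

rB=1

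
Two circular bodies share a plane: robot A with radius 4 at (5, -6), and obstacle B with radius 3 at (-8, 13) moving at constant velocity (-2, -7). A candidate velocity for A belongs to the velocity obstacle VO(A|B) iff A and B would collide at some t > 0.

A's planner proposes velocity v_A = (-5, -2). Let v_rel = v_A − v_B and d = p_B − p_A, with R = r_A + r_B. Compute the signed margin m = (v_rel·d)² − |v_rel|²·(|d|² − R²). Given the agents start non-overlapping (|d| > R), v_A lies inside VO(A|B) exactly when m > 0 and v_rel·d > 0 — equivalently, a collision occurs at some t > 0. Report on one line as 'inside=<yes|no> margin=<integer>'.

d = (-13, 19),  |d|² = 530;  R = 4+3 = 7,  c = 530−7² = 481
v_rel = (-3, 5),  |v_rel|² = 34;  v_rel·d = (-3)·(-13) + (5)·(19) = 134
34·t² − 268·t + 481 = 0  ⇒  m = 134² − 34·481 = 1602
m = 1602 > 0,  v_rel·d = 134 > 0  ⇒  inside

inside=yes margin=1602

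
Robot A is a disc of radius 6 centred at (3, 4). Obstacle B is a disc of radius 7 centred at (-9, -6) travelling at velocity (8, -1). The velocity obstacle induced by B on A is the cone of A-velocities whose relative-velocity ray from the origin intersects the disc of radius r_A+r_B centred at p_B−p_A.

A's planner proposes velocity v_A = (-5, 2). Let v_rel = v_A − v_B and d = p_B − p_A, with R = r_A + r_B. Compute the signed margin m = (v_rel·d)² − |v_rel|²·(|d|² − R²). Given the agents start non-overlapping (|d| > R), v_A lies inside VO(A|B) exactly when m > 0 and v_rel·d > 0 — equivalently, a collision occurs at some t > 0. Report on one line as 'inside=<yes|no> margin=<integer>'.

d = (-12, -10),  |d|² = 244;  R = 6+7 = 13,  c = 244−13² = 75
v_rel = (-13, 3),  |v_rel|² = 178;  v_rel·d = (-13)·(-12) + (3)·(-10) = 126
178·t² − 252·t + 75 = 0  ⇒  m = 126² − 178·75 = 2526
m = 2526 > 0,  v_rel·d = 126 > 0  ⇒  inside

inside=yes margin=2526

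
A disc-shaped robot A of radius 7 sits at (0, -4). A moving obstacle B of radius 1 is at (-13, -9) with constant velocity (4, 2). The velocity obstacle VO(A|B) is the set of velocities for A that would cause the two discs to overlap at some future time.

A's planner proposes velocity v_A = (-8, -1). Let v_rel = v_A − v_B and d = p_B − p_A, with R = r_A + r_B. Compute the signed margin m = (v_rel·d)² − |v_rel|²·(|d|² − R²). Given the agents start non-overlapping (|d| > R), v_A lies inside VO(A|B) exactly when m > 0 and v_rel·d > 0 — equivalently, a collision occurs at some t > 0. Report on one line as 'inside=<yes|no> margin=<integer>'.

d = (-13, -5),  |d|² = 194;  R = 7+1 = 8,  c = 194−8² = 130
v_rel = (-12, -3),  |v_rel|² = 153;  v_rel·d = (-12)·(-13) + (-3)·(-5) = 171
153·t² − 342·t + 130 = 0  ⇒  m = 171² − 153·130 = 9351
m = 9351 > 0,  v_rel·d = 171 > 0  ⇒  inside

inside=yes margin=9351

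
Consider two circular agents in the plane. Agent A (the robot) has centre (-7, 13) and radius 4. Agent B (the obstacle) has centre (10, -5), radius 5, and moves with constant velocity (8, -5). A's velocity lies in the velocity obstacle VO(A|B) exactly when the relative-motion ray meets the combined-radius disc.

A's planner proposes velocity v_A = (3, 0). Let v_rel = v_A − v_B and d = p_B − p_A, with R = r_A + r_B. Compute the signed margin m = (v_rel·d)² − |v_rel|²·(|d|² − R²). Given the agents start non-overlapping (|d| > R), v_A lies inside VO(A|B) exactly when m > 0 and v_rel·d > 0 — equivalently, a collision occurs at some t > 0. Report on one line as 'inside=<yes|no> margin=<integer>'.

d = (17, -18),  |d|² = 613;  R = 4+5 = 9,  c = 613−9² = 532
v_rel = (-5, 5),  |v_rel|² = 50;  v_rel·d = (-5)·(17) + (5)·(-18) = -175
50·t² + 350·t + 532 = 0  ⇒  m = (-175)² − 50·532 = 4025
m = 4025 > 0,  v_rel·d = -175 < 0  ⇒  outside

inside=no margin=4025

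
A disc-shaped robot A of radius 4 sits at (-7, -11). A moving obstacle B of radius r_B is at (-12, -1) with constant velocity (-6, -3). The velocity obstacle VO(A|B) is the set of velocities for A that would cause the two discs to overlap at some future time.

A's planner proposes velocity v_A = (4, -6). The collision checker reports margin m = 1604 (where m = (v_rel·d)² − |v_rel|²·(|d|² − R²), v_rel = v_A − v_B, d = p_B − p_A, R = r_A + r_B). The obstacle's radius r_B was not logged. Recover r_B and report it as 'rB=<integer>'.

m = 1604
d = (-5, 10);  v_rel = (10, -3),  |v_rel|² = 109
v_rel×d = (10)·(10) − (-3)·(-5) = 85
since m = R²·109 − 85²:  R² = (7225 + 1604) / 109 = 81
R = √81 = 9  ⇒  r_B = 9 − 4 = 5

rB=5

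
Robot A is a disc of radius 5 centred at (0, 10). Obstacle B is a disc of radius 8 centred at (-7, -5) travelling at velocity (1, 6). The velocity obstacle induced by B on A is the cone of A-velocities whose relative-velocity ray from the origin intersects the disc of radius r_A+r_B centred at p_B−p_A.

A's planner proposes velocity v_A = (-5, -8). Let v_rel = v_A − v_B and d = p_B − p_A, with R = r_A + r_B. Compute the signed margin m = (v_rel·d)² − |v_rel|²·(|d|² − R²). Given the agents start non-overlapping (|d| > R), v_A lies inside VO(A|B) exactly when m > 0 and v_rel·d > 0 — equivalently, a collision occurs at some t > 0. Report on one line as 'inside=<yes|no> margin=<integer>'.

d = (-7, -15),  |d|² = 274;  R = 5+8 = 13,  c = 274−13² = 105
v_rel = (-6, -14),  |v_rel|² = 232;  v_rel·d = (-6)·(-7) + (-14)·(-15) = 252
232·t² − 504·t + 105 = 0  ⇒  m = 252² − 232·105 = 39144
m = 39144 > 0,  v_rel·d = 252 > 0  ⇒  inside

inside=yes margin=39144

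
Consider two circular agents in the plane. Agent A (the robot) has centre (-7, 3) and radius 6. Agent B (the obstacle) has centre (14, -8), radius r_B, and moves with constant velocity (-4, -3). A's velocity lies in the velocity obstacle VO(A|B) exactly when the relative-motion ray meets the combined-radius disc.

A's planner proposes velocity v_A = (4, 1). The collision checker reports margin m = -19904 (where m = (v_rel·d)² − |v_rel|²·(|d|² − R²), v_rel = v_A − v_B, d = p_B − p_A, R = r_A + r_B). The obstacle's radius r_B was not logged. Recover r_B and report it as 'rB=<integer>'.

m = -19904
d = (21, -11);  v_rel = (8, 4),  |v_rel|² = 80
v_rel×d = (8)·(-11) − (4)·(21) = -172
since m = R²·80 − (-172)²:  R² = (29584 + -19904) / 80 = 121
R = √121 = 11  ⇒  r_B = 11 − 6 = 5

rB=5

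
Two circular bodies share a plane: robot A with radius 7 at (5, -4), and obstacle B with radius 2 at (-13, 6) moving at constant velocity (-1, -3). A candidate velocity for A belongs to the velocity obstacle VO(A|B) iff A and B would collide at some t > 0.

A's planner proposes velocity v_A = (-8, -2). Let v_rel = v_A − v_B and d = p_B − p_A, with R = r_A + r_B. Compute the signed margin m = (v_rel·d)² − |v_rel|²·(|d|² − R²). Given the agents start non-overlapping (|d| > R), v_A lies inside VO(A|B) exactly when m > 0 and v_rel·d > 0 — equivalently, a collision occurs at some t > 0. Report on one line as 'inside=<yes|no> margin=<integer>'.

d = (-18, 10),  |d|² = 424;  R = 7+2 = 9,  c = 424−9² = 343
v_rel = (-7, 1),  |v_rel|² = 50;  v_rel·d = (-7)·(-18) + (1)·(10) = 136
50·t² − 272·t + 343 = 0  ⇒  m = 136² − 50·343 = 1346
m = 1346 > 0,  v_rel·d = 136 > 0  ⇒  inside

inside=yes margin=1346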